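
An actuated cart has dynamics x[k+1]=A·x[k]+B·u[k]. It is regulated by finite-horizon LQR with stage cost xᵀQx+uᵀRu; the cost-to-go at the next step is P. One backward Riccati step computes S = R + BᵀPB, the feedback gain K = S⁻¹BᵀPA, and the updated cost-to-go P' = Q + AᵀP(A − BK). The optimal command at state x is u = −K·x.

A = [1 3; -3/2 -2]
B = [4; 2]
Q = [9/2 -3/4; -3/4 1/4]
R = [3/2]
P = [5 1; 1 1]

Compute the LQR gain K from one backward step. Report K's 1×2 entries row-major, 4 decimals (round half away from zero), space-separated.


BᵀP = [22.0000 6.0000]
S = R + BᵀPB = [3/2] + [100.0000] = [101.5000]
BᵀPA = [13.0000 54.0000]
K = S⁻¹·BᵀPA = [0.1281 0.5320]
A−BK = [0.4877 0.8719; -1.7562 -3.0640]
AᵀP(A−BK) = [2.5850 4.5837; 4.5837 8.2709]
P' = Q + AᵀP(A−BK) = [7.0850 3.8337; 3.8337 8.5209]
tr(P') = 15.6059

0.1281 0.5320


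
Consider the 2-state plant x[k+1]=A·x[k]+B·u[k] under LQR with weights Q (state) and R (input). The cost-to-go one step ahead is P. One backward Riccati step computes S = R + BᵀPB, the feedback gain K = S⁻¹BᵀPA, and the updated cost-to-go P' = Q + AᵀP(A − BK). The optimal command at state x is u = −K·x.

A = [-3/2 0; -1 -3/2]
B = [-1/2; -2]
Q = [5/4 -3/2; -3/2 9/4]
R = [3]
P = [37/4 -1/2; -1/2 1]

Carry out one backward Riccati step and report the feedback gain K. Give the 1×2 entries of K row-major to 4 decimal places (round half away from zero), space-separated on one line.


BᵀP = [-3.6250 -1.7500]
S = R + BᵀPB = [3] + [5.3125] = [8.3125]
BᵀPA = [7.1875 2.6250]
K = S⁻¹·BᵀPA = [0.8647 0.3158]
A−BK = [-1.0677 0.1579; 0.7293 -0.8684]
AᵀP(A−BK) = [14.0977 -1.8947; -1.8947 1.4211]
P' = Q + AᵀP(A−BK) = [15.3477 -3.3947; -3.3947 3.6711]
tr(P') = 19.0188

0.8647 0.3158


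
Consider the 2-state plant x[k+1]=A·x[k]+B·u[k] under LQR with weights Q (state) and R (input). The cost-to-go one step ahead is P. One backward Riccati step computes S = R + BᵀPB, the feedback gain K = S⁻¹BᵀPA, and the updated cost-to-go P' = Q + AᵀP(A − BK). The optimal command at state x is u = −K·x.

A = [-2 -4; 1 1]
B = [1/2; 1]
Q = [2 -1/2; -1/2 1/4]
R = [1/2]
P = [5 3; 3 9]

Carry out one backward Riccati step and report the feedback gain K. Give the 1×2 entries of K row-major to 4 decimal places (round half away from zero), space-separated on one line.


BᵀP = [5.5000 10.5000]
S = R + BᵀPB = [1/2] + [13.2500] = [13.7500]
BᵀPA = [-0.5000 -11.5000]
K = S⁻¹·BᵀPA = [-0.0364 -0.8364]
A−BK = [-1.9818 -3.5818; 1.0364 1.8364]
AᵀP(A−BK) = [16.9818 30.5818; 30.5818 55.3818]
P' = Q + AᵀP(A−BK) = [18.9818 30.0818; 30.0818 55.6318]
tr(P') = 74.6136

-0.0364 -0.8364


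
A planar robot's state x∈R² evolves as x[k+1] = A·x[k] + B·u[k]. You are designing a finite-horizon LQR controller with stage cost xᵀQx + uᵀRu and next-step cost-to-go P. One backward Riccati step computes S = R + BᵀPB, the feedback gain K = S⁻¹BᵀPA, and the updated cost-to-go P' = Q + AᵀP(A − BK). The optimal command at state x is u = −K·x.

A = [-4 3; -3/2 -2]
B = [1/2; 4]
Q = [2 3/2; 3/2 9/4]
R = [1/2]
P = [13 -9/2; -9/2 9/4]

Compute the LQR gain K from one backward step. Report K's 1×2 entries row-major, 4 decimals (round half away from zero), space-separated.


1.6494 -2.2069

BᵀP = [-11.5000 6.7500]
S = R + BᵀPB = [1/2] + [21.2500] = [21.7500]
BᵀPA = [35.8750 -48.0000]
K = S⁻¹·BᵀPA = [1.6494 -2.2069]
A−BK = [-4.8247 4.1034; -8.0977 6.8276]
AᵀP(A−BK) = [99.8894 -85.8276; -85.8276 74.0690]
P' = Q + AᵀP(A−BK) = [101.8894 -84.3276; -84.3276 76.3190]
tr(P') = 178.2083


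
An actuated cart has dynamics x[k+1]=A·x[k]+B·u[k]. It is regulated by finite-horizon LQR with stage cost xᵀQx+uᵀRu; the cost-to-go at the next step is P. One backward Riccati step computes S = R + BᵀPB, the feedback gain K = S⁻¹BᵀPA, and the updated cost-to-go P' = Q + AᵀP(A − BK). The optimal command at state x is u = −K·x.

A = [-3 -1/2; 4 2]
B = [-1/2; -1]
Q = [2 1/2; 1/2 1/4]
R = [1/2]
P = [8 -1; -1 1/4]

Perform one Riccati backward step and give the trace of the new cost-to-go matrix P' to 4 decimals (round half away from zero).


BᵀP = [-3.0000 0.2500]
S = R + BᵀPB = [1/2] + [1.2500] = [1.7500]
BᵀPA = [10.0000 2.0000]
K = S⁻¹·BᵀPA = [5.7143 1.1429]
A−BK = [-0.1429 0.0714; 9.7143 3.1429]
AᵀP(A−BK) = [42.8571 10.5714; 10.5714 2.7143]
P' = Q + AᵀP(A−BK) = [44.8571 11.0714; 11.0714 2.9643]
tr(P') = 47.8214

47.8214


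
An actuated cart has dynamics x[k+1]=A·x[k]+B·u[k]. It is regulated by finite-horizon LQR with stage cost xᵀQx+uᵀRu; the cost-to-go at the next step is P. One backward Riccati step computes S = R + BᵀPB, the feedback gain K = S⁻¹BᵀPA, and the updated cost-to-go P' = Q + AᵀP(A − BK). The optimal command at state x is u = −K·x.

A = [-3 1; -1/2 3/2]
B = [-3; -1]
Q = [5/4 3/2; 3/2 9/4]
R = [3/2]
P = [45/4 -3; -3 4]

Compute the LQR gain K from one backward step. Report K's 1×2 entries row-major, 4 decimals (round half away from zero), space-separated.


BᵀP = [-30.7500 5.0000]
S = R + BᵀPB = [3/2] + [87.2500] = [88.7500]
BᵀPA = [89.7500 -23.2500]
K = S⁻¹·BᵀPA = [1.0113 -0.2620]
A−BK = [0.0338 0.2141; 0.5113 1.2380]
AᵀP(A−BK) = [2.4887 1.7620; 1.7620 5.1592]
P' = Q + AᵀP(A−BK) = [3.7387 3.2620; 3.2620 7.4092]
tr(P') = 11.1479

1.0113 -0.2620


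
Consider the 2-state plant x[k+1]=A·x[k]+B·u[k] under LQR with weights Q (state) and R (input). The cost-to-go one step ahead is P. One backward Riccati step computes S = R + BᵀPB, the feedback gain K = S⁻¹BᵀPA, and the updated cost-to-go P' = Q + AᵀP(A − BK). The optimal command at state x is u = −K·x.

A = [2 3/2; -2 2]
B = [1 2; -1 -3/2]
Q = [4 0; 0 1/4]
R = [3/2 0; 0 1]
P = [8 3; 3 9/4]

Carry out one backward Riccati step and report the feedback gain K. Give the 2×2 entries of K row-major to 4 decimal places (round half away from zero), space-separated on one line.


BᵀP = [5.0000 0.7500; 11.5000 2.6250]
S = R + BᵀPB = [3/2 0; 0 1] + [4.2500 8.8750; 8.8750 19.0625] = [5.7500 8.8750; 8.8750 20.0625]
BᵀPA = [8.5000 9.0000; 17.7500 22.5000]
K = S⁻¹·BᵀPA = [0.3553 -0.5226; 0.7276 1.3527]
A−BK = [0.1896 -0.6827; -0.5534 3.5064]
AᵀP(A−BK) = [1.0658 -1.5679; -1.5679 19.2681]
P' = Q + AᵀP(A−BK) = [5.0658 -1.5679; -1.5679 19.5181]
tr(P') = 24.5839

0.3553 -0.5226 0.7276 1.3527


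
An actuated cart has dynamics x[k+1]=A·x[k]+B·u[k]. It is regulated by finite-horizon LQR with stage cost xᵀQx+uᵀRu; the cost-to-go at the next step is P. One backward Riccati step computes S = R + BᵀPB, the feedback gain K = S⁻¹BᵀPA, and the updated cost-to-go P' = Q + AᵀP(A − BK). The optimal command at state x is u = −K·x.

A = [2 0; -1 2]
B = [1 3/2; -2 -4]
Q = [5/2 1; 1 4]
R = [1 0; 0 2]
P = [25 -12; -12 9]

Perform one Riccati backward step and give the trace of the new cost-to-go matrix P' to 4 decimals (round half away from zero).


BᵀP = [49.0000 -30.0000; 85.5000 -54.0000]
S = R + BᵀPB = [1 0; 0 2] + [109.0000 193.5000; 193.5000 344.2500] = [110.0000 193.5000; 193.5000 346.2500]
BᵀPA = [128.0000 -60.0000; 225.0000 -108.0000]
K = S⁻¹·BᵀPA = [1.2127 0.1906; -0.0279 -0.4184]
A−BK = [0.8291 0.4370; 1.3138 0.7075]
AᵀP(A−BK) = [8.0500 3.7497; 3.7497 2.2456]
P' = Q + AᵀP(A−BK) = [10.5500 4.7497; 4.7497 6.2456]
tr(P') = 16.7956

16.7956


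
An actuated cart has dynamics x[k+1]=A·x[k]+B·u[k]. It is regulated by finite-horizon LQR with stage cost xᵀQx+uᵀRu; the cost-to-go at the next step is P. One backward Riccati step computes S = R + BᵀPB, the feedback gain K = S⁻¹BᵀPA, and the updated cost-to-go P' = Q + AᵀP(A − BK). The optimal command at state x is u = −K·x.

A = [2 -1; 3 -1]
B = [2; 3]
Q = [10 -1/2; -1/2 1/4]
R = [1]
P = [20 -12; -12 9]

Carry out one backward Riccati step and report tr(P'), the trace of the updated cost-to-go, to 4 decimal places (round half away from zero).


13.4722

BᵀP = [4.0000 3.0000]
S = R + BᵀPB = [1] + [17.0000] = [18.0000]
BᵀPA = [17.0000 -7.0000]
K = S⁻¹·BᵀPA = [0.9444 -0.3889]
A−BK = [0.1111 -0.2222; 0.1667 0.1667]
AᵀP(A−BK) = [0.9444 -0.3889; -0.3889 2.2778]
P' = Q + AᵀP(A−BK) = [10.9444 -0.8889; -0.8889 2.5278]
tr(P') = 13.4722


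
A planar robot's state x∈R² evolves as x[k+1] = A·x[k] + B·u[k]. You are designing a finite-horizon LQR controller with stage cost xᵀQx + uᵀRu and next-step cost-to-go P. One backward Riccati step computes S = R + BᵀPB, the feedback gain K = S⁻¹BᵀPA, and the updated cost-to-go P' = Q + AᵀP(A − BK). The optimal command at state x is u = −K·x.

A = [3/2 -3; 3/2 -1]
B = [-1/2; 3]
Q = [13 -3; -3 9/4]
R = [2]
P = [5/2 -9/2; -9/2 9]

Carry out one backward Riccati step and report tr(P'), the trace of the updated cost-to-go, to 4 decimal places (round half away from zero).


18.1877

BᵀP = [-14.7500 29.2500]
S = R + BᵀPB = [2] + [95.1250] = [97.1250]
BᵀPA = [21.7500 15.0000]
K = S⁻¹·BᵀPA = [0.2239 0.1544]
A−BK = [1.6120 -2.9228; 0.8282 -1.4633]
AᵀP(A−BK) = [0.7543 -1.1091; -1.1091 2.1834]
P' = Q + AᵀP(A−BK) = [13.7543 -4.1091; -4.1091 4.4334]
tr(P') = 18.1877


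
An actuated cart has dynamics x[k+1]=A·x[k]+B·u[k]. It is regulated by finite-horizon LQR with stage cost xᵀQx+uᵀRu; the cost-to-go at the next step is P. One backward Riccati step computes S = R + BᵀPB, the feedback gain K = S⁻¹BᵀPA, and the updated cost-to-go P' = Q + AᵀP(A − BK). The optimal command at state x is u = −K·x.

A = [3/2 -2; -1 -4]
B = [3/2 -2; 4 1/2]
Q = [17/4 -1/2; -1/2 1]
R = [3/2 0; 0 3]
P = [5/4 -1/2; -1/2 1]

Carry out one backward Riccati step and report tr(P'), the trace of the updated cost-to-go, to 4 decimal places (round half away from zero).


BᵀP = [-0.1250 3.2500; -2.7500 1.5000]
S = R + BᵀPB = [3/2 0; 0 3] + [12.8125 1.8750; 1.8750 6.2500] = [14.3125 1.8750; 1.8750 9.2500]
BᵀPA = [-3.4375 -12.7500; -5.6250 -0.5000]
K = S⁻¹·BᵀPA = [-0.1649 -0.9079; -0.5747 0.1300]
A−BK = [0.5980 -0.3783; -0.0531 -0.4336]
AᵀP(A−BK) = [1.5131 -0.1397; -0.1397 1.4898]
P' = Q + AᵀP(A−BK) = [5.7631 -0.6397; -0.6397 2.4898]
tr(P') = 8.2529

8.2529


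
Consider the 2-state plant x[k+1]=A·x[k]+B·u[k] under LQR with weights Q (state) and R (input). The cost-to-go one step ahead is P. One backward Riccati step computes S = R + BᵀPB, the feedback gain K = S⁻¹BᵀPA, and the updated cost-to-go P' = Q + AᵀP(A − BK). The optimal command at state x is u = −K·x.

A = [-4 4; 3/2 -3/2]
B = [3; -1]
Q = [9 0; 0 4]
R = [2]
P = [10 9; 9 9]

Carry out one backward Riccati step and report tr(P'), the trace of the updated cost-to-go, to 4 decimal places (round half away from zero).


19.2447

BᵀP = [21.0000 18.0000]
S = R + BᵀPB = [2] + [45.0000] = [47.0000]
BᵀPA = [-57.0000 57.0000]
K = S⁻¹·BᵀPA = [-1.2128 1.2128]
A−BK = [-0.3617 0.3617; 0.2872 -0.2872]
AᵀP(A−BK) = [3.1223 -3.1223; -3.1223 3.1223]
P' = Q + AᵀP(A−BK) = [12.1223 -3.1223; -3.1223 7.1223]
tr(P') = 19.2447


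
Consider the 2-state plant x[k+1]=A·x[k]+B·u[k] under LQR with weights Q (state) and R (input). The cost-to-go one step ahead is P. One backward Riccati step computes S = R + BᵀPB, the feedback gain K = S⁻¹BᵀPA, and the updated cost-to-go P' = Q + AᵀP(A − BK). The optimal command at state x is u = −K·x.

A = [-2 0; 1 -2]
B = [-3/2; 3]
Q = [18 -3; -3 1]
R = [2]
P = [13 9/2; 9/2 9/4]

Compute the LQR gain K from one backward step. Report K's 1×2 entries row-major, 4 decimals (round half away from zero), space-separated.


1.0909 0.0000

BᵀP = [-6.0000 0.0000]
S = R + BᵀPB = [2] + [9.0000] = [11.0000]
BᵀPA = [12.0000 0.0000]
K = S⁻¹·BᵀPA = [1.0909 0.0000]
A−BK = [-0.3636 0.0000; -2.2727 -2.0000]
AᵀP(A−BK) = [23.1591 13.5000; 13.5000 9.0000]
P' = Q + AᵀP(A−BK) = [41.1591 10.5000; 10.5000 10.0000]
tr(P') = 51.1591


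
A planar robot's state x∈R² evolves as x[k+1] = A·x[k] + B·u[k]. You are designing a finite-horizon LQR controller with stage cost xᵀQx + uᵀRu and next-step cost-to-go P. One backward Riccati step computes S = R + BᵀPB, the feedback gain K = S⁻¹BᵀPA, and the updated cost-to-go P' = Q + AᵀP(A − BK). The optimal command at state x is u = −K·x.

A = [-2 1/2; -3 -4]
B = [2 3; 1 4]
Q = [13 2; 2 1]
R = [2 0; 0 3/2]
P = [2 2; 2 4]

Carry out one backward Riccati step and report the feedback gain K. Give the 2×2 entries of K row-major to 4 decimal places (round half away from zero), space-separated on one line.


-0.0865 0.6018 -0.6819 -0.8448

BᵀP = [6.0000 8.0000; 14.0000 22.0000]
S = R + BᵀPB = [2 0; 0 3/2] + [20.0000 50.0000; 50.0000 130.0000] = [22.0000 50.0000; 50.0000 131.5000]
BᵀPA = [-36.0000 -29.0000; -94.0000 -81.0000]
K = S⁻¹·BᵀPA = [-0.0865 0.6018; -0.6819 -0.8448]
A−BK = [0.2188 1.8308; -0.1858 -1.2226]
AᵀP(A−BK) = [0.7837 1.2545; 1.2545 5.5242]
P' = Q + AᵀP(A−BK) = [13.7837 3.2545; 3.2545 6.5242]
tr(P') = 20.3079


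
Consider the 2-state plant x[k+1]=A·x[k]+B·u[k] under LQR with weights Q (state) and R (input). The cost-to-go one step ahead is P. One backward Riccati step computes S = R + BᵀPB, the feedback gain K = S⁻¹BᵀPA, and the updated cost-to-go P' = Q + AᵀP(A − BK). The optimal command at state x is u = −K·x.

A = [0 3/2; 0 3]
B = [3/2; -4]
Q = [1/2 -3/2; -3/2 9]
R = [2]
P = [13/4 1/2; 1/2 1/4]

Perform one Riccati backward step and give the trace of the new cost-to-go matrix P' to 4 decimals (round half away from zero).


21.8269

BᵀP = [2.8750 -0.2500]
S = R + BᵀPB = [2] + [5.3125] = [7.3125]
BᵀPA = [0.0000 3.5625]
K = S⁻¹·BᵀPA = [0.0000 0.4872]
A−BK = [0.0000 0.7692; 0.0000 4.9487]
AᵀP(A−BK) = [0.0000 0.0000; 0.0000 12.3269]
P' = Q + AᵀP(A−BK) = [0.5000 -1.5000; -1.5000 21.3269]
tr(P') = 21.8269


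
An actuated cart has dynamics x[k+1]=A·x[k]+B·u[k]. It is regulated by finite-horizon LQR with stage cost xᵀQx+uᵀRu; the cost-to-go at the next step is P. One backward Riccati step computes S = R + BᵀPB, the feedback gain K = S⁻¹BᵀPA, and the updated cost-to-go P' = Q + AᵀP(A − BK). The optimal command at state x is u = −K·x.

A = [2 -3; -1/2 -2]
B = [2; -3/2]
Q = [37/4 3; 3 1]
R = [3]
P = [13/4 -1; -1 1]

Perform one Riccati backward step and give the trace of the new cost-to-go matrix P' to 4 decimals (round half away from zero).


21.8402

BᵀP = [8.0000 -3.5000]
S = R + BᵀPB = [3] + [21.2500] = [24.2500]
BᵀPA = [17.7500 -17.0000]
K = S⁻¹·BᵀPA = [0.7320 -0.7010]
A−BK = [0.5361 -1.5979; 0.5979 -3.0515]
AᵀP(A−BK) = [2.2577 -3.5567; -3.5567 9.3325]
P' = Q + AᵀP(A−BK) = [11.5077 -0.5567; -0.5567 10.3325]
tr(P') = 21.8402


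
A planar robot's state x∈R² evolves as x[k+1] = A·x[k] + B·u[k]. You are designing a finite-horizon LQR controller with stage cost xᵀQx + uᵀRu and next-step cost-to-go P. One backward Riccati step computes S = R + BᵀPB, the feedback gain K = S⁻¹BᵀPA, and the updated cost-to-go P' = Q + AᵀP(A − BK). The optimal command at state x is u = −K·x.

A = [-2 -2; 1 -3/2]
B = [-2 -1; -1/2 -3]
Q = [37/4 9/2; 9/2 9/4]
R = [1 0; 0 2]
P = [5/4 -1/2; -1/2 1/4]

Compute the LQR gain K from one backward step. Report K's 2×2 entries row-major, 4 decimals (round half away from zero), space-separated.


1.0512 0.6330 -0.1423 0.0449

BᵀP = [-2.2500 0.8750; 0.2500 -0.2500]
S = R + BᵀPB = [1 0; 0 2] + [4.0625 -0.3750; -0.3750 0.5000] = [5.0625 -0.3750; -0.3750 2.5000]
BᵀPA = [5.3750 3.1875; -0.7500 -0.1250]
K = S⁻¹·BᵀPA = [1.0512 0.6330; -0.1423 0.0449]
A−BK = [-0.0400 -0.6891; 1.0986 -1.0487]
AᵀP(A−BK) = [1.4931 0.7566; 0.7566 0.5506]
P' = Q + AᵀP(A−BK) = [10.7431 5.2566; 5.2566 2.8006]
tr(P') = 13.5437


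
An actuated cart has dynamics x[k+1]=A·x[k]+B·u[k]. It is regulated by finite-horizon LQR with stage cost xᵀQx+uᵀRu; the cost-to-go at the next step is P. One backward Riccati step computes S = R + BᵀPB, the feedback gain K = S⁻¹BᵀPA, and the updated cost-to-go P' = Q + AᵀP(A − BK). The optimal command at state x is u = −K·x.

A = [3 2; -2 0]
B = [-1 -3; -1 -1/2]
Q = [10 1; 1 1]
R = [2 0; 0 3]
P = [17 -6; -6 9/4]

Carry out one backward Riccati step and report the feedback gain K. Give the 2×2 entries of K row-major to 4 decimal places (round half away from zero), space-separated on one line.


BᵀP = [-11.0000 3.7500; -48.0000 16.8750]
S = R + BᵀPB = [2 0; 0 3] + [7.2500 31.1250; 31.1250 135.5625] = [9.2500 31.1250; 31.1250 138.5625]
BᵀPA = [-40.5000 -22.0000; -177.7500 -96.0000]
K = S⁻¹·BᵀPA = [-0.2534 -0.1929; -1.2259 -0.6495]
A−BK = [-0.9311 -0.1414; -2.8664 -0.5177]
AᵀP(A−BK) = [5.8346 2.7394; 2.7394 1.4044]
P' = Q + AᵀP(A−BK) = [15.8346 3.7394; 3.7394 2.4044]
tr(P') = 18.2391

-0.2534 -0.1929 -1.2259 -0.6495


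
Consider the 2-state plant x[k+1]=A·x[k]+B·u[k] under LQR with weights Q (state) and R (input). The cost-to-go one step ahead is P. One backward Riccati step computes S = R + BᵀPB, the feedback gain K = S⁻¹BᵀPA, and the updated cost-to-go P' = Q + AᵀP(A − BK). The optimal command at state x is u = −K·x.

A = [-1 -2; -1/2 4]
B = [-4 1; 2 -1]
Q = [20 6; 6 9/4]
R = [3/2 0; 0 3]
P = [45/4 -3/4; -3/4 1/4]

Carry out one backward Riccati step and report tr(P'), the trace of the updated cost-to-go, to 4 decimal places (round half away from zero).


24.5754

BᵀP = [-46.5000 3.5000; 12.0000 -1.0000]
S = R + BᵀPB = [3/2 0; 0 3] + [193.0000 -50.0000; -50.0000 13.0000] = [194.5000 -50.0000; -50.0000 16.0000]
BᵀPA = [44.7500 107.0000; -11.5000 -28.0000]
K = S⁻¹·BᵀPA = [0.2304 0.5098; 0.0012 -0.1569]
A−BK = [-0.0797 0.1961; -0.9596 2.8235]
AᵀP(A−BK) = [0.2665 -0.3676; -0.3676 2.0588]
P' = Q + AᵀP(A−BK) = [20.2665 5.6324; 5.6324 4.3088]
tr(P') = 24.5754


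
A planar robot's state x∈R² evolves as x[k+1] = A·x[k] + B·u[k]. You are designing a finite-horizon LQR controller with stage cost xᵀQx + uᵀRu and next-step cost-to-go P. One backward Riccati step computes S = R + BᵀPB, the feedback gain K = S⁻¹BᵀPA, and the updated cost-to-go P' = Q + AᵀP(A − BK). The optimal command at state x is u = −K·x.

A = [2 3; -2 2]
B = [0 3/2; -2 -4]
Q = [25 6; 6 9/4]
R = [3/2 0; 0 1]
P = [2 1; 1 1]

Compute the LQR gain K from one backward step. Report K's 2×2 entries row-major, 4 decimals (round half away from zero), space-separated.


BᵀP = [-2.0000 -2.0000; -1.0000 -2.5000]
S = R + BᵀPB = [3/2 0; 0 1] + [4.0000 5.0000; 5.0000 8.5000] = [5.5000 5.0000; 5.0000 9.5000]
BᵀPA = [0.0000 -10.0000; 3.0000 -8.0000]
K = S⁻¹·BᵀPA = [-0.5505 -2.0183; 0.6055 0.2202]
A−BK = [1.0917 2.6697; -0.6789 -1.1560]
AᵀP(A−BK) = [2.1835 5.3394; 5.3394 15.5780]
P' = Q + AᵀP(A−BK) = [27.1835 11.3394; 11.3394 17.8280]
tr(P') = 45.0115

-0.5505 -2.0183 0.6055 0.2202


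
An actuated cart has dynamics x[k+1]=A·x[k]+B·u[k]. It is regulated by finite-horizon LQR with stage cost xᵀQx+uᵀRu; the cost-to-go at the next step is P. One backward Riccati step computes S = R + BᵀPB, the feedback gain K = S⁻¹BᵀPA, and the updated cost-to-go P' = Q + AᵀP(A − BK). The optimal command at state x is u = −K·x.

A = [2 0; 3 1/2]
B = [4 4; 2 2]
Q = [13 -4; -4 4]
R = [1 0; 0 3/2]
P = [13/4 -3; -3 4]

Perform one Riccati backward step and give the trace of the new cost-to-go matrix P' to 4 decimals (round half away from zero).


30.6117

BᵀP = [7.0000 -4.0000; 7.0000 -4.0000]
S = R + BᵀPB = [1 0; 0 3/2] + [20.0000 20.0000; 20.0000 20.0000] = [21.0000 20.0000; 20.0000 21.5000]
BᵀPA = [2.0000 -2.0000; 2.0000 -2.0000]
K = S⁻¹·BᵀPA = [0.0583 -0.0583; 0.0388 -0.0388]
A−BK = [1.6117 0.3883; 2.8058 0.6942]
AᵀP(A−BK) = [12.8058 3.1942; 3.1942 0.8058]
P' = Q + AᵀP(A−BK) = [25.8058 -0.8058; -0.8058 4.8058]
tr(P') = 30.6117


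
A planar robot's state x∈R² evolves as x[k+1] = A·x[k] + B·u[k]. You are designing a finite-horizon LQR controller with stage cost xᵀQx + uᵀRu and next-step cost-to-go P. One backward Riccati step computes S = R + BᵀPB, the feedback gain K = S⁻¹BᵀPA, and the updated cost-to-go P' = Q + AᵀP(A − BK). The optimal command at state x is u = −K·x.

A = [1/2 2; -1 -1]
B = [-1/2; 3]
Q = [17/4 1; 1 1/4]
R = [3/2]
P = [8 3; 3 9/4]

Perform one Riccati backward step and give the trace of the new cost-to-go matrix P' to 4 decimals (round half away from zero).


25.9576

BᵀP = [5.0000 5.2500]
S = R + BᵀPB = [3/2] + [13.2500] = [14.7500]
BᵀPA = [-2.7500 4.7500]
K = S⁻¹·BᵀPA = [-0.1864 0.3220]
A−BK = [0.4068 2.1610; -0.4407 -1.9661]
AᵀP(A−BK) = [0.7373 3.6356; 3.6356 20.7203]
P' = Q + AᵀP(A−BK) = [4.9873 4.6356; 4.6356 20.9703]
tr(P') = 25.9576


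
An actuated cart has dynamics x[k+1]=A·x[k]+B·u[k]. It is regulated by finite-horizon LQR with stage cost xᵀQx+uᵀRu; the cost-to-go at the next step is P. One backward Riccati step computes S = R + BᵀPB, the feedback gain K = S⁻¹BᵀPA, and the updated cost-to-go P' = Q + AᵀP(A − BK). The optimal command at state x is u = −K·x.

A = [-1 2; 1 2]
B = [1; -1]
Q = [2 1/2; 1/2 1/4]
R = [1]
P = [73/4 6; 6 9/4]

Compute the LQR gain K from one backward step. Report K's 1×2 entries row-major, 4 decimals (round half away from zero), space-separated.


-0.8947 3.3684

BᵀP = [12.2500 3.7500]
S = R + BᵀPB = [1] + [8.5000] = [9.5000]
BᵀPA = [-8.5000 32.0000]
K = S⁻¹·BᵀPA = [-0.8947 3.3684]
A−BK = [-0.1053 -1.3684; 0.1053 5.3684]
AᵀP(A−BK) = [0.8947 -3.3684; -3.3684 22.2105]
P' = Q + AᵀP(A−BK) = [2.8947 -2.8684; -2.8684 22.4605]
tr(P') = 25.3553


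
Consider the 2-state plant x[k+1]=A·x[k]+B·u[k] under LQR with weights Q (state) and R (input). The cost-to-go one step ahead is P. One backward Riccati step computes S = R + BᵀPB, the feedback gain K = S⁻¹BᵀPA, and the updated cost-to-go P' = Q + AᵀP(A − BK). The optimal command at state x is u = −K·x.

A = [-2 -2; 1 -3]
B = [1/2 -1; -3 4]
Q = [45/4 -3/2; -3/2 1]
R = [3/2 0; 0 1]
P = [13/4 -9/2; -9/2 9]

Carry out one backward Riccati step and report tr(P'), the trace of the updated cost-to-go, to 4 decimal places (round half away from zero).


BᵀP = [15.1250 -29.2500; -21.2500 40.5000]
S = R + BᵀPB = [3/2 0; 0 1] + [95.3125 -132.1250; -132.1250 183.2500] = [96.8125 -132.1250; -132.1250 184.2500]
BᵀPA = [-59.5000 57.5000; 83.0000 -79.0000]
K = S⁻¹·BᵀPA = [0.0092 0.4111; 0.4571 -0.1340]
A−BK = [-1.5475 -2.3395; -0.8007 -1.2308]
AᵀP(A−BK) = [2.6104 3.5797; 3.5797 5.7784]
P' = Q + AᵀP(A−BK) = [13.8604 2.0797; 2.0797 6.7784]
tr(P') = 20.6388

20.6388


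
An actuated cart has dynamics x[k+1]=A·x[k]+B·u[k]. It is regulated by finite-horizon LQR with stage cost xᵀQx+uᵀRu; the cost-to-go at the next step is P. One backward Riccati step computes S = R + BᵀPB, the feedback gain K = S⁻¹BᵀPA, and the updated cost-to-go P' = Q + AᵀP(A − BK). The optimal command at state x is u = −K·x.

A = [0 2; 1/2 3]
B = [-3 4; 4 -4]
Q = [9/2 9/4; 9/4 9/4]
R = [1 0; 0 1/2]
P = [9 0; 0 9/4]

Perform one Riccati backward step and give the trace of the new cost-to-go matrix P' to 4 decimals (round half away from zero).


26.5694

BᵀP = [-27.0000 9.0000; 36.0000 -9.0000]
S = R + BᵀPB = [1 0; 0 1/2] + [117.0000 -144.0000; -144.0000 180.0000] = [118.0000 -144.0000; -144.0000 180.5000]
BᵀPA = [4.5000 -27.0000; -4.5000 45.0000]
K = S⁻¹·BᵀPA = [0.2917 2.8535; 0.2078 2.5258]
A−BK = [0.0440 0.4574; 0.1643 1.6892]
AᵀP(A−BK) = [0.1848 1.9003; 1.9003 19.6345]
P' = Q + AᵀP(A−BK) = [4.6848 4.1503; 4.1503 21.8845]
tr(P') = 26.5694


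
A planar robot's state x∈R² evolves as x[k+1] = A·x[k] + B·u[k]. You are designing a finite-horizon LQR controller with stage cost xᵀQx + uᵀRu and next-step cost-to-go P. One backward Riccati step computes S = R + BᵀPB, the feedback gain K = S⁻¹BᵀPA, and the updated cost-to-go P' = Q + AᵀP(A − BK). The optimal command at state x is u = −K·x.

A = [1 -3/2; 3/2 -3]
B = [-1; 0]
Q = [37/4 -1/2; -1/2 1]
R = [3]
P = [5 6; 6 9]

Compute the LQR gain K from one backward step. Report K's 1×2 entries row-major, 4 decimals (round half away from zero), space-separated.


-1.7500 3.1875

BᵀP = [-5.0000 -6.0000]
S = R + BᵀPB = [3] + [5.0000] = [8.0000]
BᵀPA = [-14.0000 25.5000]
K = S⁻¹·BᵀPA = [-1.7500 3.1875]
A−BK = [-0.7500 1.6875; 1.5000 -3.0000]
AᵀP(A−BK) = [18.7500 -34.8750; -34.8750 64.9688]
P' = Q + AᵀP(A−BK) = [28.0000 -35.3750; -35.3750 65.9688]
tr(P') = 93.9688


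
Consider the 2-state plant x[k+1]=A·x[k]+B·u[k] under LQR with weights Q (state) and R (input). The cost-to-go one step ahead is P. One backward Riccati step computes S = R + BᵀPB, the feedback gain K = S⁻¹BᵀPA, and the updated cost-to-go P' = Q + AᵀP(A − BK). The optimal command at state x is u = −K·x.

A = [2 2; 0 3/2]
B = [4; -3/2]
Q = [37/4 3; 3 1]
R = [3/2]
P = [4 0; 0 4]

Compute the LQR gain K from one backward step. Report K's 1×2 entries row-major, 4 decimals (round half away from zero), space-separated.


0.4295 0.3087

BᵀP = [16.0000 -6.0000]
S = R + BᵀPB = [3/2] + [73.0000] = [74.5000]
BᵀPA = [32.0000 23.0000]
K = S⁻¹·BᵀPA = [0.4295 0.3087]
A−BK = [0.2819 0.7651; 0.6443 1.9631]
AᵀP(A−BK) = [2.2550 6.1208; 6.1208 17.8993]
P' = Q + AᵀP(A−BK) = [11.5050 9.1208; 9.1208 18.8993]
tr(P') = 30.4044


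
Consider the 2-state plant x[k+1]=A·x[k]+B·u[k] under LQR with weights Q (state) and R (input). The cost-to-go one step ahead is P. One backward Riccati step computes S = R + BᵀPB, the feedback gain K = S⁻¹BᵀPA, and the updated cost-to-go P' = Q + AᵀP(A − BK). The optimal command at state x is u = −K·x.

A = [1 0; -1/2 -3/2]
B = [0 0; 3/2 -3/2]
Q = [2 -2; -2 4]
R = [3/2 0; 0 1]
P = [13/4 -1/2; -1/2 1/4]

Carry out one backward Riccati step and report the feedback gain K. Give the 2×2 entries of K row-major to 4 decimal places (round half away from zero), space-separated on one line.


-0.3226 -0.1935 0.4839 0.2903

BᵀP = [-0.7500 0.3750; 0.7500 -0.3750]
S = R + BᵀPB = [3/2 0; 0 1] + [0.5625 -0.5625; -0.5625 0.5625] = [2.0625 -0.5625; -0.5625 1.5625]
BᵀPA = [-0.9375 -0.5625; 0.9375 0.5625]
K = S⁻¹·BᵀPA = [-0.3226 -0.1935; 0.4839 0.2903]
A−BK = [1.0000 0.0000; 0.7097 -0.7742]
AᵀP(A−BK) = [3.0565 0.4839; 0.4839 0.2903]
P' = Q + AᵀP(A−BK) = [5.0565 -1.5161; -1.5161 4.2903]
tr(P') = 9.3468


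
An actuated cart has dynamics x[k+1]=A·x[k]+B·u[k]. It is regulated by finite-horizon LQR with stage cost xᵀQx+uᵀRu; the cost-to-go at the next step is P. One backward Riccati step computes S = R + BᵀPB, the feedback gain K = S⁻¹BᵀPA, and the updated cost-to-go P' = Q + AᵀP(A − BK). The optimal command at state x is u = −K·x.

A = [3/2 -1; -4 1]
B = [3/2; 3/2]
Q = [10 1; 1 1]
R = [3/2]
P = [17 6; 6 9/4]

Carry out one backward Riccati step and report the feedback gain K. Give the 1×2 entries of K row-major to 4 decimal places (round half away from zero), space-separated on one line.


0.0313 -0.3081

BᵀP = [34.5000 12.3750]
S = R + BᵀPB = [3/2] + [70.3125] = [71.8125]
BᵀPA = [2.2500 -22.1250]
K = S⁻¹·BᵀPA = [0.0313 -0.3081]
A−BK = [1.4530 -0.5379; -4.0470 1.4621]
AᵀP(A−BK) = [2.1795 -0.8068; -0.8068 0.4334]
P' = Q + AᵀP(A−BK) = [12.1795 0.1932; 0.1932 1.4334]
tr(P') = 13.6129


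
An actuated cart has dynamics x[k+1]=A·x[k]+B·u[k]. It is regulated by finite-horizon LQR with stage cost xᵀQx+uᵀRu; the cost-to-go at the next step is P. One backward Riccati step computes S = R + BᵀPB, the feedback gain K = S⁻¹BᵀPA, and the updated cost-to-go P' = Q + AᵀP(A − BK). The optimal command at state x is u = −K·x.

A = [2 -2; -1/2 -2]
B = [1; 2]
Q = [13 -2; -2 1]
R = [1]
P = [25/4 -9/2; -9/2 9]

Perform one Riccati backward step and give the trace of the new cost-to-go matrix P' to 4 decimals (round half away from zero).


51.0000

BᵀP = [-2.7500 13.5000]
S = R + BᵀPB = [1] + [24.2500] = [25.2500]
BᵀPA = [-12.2500 -21.5000]
K = S⁻¹·BᵀPA = [-0.4851 -0.8515]
A−BK = [2.4851 -1.1485; 0.4703 -0.2970]
AᵀP(A−BK) = [30.3069 -12.9307; -12.9307 6.6931]
P' = Q + AᵀP(A−BK) = [43.3069 -14.9307; -14.9307 7.6931]
tr(P') = 51.0000


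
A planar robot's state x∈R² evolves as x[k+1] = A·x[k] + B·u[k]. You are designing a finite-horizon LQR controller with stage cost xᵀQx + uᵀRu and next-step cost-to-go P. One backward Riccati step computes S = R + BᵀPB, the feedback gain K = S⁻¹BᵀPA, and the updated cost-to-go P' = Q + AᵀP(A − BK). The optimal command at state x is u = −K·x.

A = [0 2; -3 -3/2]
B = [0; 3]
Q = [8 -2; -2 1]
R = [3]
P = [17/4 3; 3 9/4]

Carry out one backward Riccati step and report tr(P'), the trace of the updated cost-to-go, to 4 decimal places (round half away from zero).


BᵀP = [9.0000 6.7500]
S = R + BᵀPB = [3] + [20.2500] = [23.2500]
BᵀPA = [-20.2500 7.8750]
K = S⁻¹·BᵀPA = [-0.8710 0.3387]
A−BK = [0.0000 2.0000; -0.3871 -2.5161]
AᵀP(A−BK) = [2.6129 -1.0161; -1.0161 1.3952]
P' = Q + AᵀP(A−BK) = [10.6129 -3.0161; -3.0161 2.3952]
tr(P') = 13.0081

13.0081


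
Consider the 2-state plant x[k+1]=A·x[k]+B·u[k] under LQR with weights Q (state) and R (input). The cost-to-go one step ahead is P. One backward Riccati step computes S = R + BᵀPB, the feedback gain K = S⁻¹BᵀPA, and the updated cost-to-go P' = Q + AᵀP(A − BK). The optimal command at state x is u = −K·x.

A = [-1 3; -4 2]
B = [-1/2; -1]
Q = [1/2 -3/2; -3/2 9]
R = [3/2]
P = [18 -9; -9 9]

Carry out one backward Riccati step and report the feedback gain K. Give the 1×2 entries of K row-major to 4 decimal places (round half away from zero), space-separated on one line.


BᵀP = [0.0000 -4.5000]
S = R + BᵀPB = [3/2] + [4.5000] = [6.0000]
BᵀPA = [18.0000 -9.0000]
K = S⁻¹·BᵀPA = [3.0000 -1.5000]
A−BK = [0.5000 2.2500; -1.0000 0.5000]
AᵀP(A−BK) = [36.0000 27.0000; 27.0000 76.5000]
P' = Q + AᵀP(A−BK) = [36.5000 25.5000; 25.5000 85.5000]
tr(P') = 122.0000

3.0000 -1.5000


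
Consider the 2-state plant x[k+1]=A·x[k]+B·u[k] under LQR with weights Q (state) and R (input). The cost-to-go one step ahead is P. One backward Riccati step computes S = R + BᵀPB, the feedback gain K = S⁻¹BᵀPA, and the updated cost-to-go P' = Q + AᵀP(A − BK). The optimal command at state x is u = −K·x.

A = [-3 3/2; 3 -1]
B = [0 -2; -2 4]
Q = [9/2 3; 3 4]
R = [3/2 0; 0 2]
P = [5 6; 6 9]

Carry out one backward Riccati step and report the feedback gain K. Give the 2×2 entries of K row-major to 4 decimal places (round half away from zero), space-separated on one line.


0.5607 -0.4486 0.8131 -0.3505

BᵀP = [-12.0000 -18.0000; 14.0000 24.0000]
S = R + BᵀPB = [3/2 0; 0 2] + [36.0000 -48.0000; -48.0000 68.0000] = [37.5000 -48.0000; -48.0000 70.0000]
BᵀPA = [-18.0000 0.0000; 30.0000 -3.0000]
K = S⁻¹·BᵀPA = [0.5607 -0.4486; 0.8131 -0.3505]
A−BK = [-1.3738 0.7991; 0.8692 -0.4953]
AᵀP(A−BK) = [3.7009 -2.0607; -2.0607 1.1986]
P' = Q + AᵀP(A−BK) = [8.2009 0.9393; 0.9393 5.1986]
tr(P') = 13.3995


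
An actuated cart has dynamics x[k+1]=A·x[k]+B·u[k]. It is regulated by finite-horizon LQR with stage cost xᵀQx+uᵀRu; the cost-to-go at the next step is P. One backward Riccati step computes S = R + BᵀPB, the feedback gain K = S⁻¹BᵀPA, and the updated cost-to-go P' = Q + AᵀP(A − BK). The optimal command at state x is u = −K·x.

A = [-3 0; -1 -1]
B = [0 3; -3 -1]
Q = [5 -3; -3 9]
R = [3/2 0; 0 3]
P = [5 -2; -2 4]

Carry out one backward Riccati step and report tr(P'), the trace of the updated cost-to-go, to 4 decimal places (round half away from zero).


17.4350

BᵀP = [6.0000 -12.0000; 17.0000 -10.0000]
S = R + BᵀPB = [3/2 0; 0 3] + [36.0000 30.0000; 30.0000 61.0000] = [37.5000 30.0000; 30.0000 64.0000]
BᵀPA = [-6.0000 12.0000; -41.0000 10.0000]
K = S⁻¹·BᵀPA = [0.5640 0.3120; -0.9050 0.0100]
A−BK = [-0.2850 -0.0300; -0.2130 -0.0540]
AᵀP(A−BK) = [3.2790 0.2820; 0.2820 0.1560]
P' = Q + AᵀP(A−BK) = [8.2790 -2.7180; -2.7180 9.1560]
tr(P') = 17.4350


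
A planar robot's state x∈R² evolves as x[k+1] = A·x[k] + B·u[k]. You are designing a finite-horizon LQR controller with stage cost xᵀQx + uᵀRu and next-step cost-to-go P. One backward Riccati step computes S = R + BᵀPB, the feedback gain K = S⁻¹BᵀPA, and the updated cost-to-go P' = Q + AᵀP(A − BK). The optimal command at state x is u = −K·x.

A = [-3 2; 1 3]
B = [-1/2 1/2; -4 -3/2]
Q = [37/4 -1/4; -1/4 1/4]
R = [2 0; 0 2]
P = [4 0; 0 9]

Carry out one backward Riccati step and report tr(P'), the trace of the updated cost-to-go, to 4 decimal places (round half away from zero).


BᵀP = [-2.0000 -36.0000; 2.0000 -13.5000]
S = R + BᵀPB = [2 0; 0 2] + [145.0000 53.0000; 53.0000 21.2500] = [147.0000 53.0000; 53.0000 23.2500]
BᵀPA = [-30.0000 -112.0000; -19.5000 -36.5000]
K = S⁻¹·BᵀPA = [0.5520 -1.0998; -2.0969 0.9372]
A−BK = [-1.6756 0.9815; 0.0624 0.0066]
AᵀP(A−BK) = [20.6686 -11.7191; -11.7191 8.0296]
P' = Q + AᵀP(A−BK) = [29.9186 -11.9691; -11.9691 8.2796]
tr(P') = 38.1982

38.1982


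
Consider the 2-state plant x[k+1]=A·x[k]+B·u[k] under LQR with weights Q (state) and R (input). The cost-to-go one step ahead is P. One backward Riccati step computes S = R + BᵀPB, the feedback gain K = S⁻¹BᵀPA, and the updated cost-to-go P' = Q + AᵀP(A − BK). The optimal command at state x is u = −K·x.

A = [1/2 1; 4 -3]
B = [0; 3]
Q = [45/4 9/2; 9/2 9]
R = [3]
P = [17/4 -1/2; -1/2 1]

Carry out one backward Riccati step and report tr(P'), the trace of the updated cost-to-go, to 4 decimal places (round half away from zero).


BᵀP = [-1.5000 3.0000]
S = R + BᵀPB = [3] + [9.0000] = [12.0000]
BᵀPA = [11.2500 -10.5000]
K = S⁻¹·BᵀPA = [0.9375 -0.8750]
A−BK = [0.5000 1.0000; 1.1875 -0.3750]
AᵀP(A−BK) = [4.5156 -1.2813; -1.2813 7.0625]
P' = Q + AᵀP(A−BK) = [15.7656 3.2188; 3.2188 16.0625]
tr(P') = 31.8281

31.8281


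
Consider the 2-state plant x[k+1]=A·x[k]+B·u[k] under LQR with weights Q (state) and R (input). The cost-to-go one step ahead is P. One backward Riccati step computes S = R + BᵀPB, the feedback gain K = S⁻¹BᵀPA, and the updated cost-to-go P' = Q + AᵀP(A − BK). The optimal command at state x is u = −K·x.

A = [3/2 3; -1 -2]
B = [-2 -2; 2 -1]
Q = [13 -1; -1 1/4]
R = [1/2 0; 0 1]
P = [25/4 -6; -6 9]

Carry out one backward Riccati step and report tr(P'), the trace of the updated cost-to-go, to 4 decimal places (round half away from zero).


BᵀP = [-24.5000 30.0000; -6.5000 3.0000]
S = R + BᵀPB = [1/2 0; 0 1] + [109.0000 19.0000; 19.0000 10.0000] = [109.5000 19.0000; 19.0000 11.0000]
BᵀPA = [-66.7500 -133.5000; -12.7500 -25.5000]
K = S⁻¹·BᵀPA = [-0.5833 -1.1666; -0.1516 -0.3032]
A−BK = [0.0302 0.0605; 0.0150 0.0299]
AᵀP(A−BK) = [0.1954 0.3908; 0.3908 0.7816]
P' = Q + AᵀP(A−BK) = [13.1954 -0.6092; -0.6092 1.0316]
tr(P') = 14.2270

14.2270


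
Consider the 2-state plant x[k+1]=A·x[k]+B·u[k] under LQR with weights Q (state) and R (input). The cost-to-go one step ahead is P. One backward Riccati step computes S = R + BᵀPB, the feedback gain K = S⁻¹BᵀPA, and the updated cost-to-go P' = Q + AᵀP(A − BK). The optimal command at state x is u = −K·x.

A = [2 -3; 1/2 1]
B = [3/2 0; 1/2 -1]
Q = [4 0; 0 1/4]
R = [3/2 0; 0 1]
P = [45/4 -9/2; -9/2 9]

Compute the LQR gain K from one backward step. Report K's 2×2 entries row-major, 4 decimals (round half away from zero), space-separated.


BᵀP = [14.6250 -2.2500; 4.5000 -9.0000]
S = R + BᵀPB = [3/2 0; 0 1] + [20.8125 2.2500; 2.2500 9.0000] = [22.3125 2.2500; 2.2500 10.0000]
BᵀPA = [28.1250 -46.1250; 4.5000 -22.5000]
K = S⁻¹·BᵀPA = [1.2433 -1.8831; 0.1702 -1.8263]
A−BK = [0.1350 -0.1754; 0.0486 0.1152]
AᵀP(A−BK) = [2.5150 -4.0705; -4.0705 9.3018]
P' = Q + AᵀP(A−BK) = [6.5150 -4.0705; -4.0705 9.5518]
tr(P') = 16.0669

1.2433 -1.8831 0.1702 -1.8263


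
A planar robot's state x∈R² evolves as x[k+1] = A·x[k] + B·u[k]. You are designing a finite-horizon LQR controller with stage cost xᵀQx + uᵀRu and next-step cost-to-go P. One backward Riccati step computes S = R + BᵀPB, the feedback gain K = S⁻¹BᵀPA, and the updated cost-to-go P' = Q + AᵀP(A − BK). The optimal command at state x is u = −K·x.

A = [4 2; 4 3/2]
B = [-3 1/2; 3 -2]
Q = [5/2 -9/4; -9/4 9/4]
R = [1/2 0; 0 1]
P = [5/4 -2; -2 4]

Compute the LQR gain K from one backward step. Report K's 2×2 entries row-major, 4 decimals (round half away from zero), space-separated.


-0.1051 -0.1215 -1.0227 -0.4325

BᵀP = [-9.7500 18.0000; 4.6250 -9.0000]
S = R + BᵀPB = [1/2 0; 0 1] + [83.2500 -40.8750; -40.8750 20.3125] = [83.7500 -40.8750; -40.8750 21.3125]
BᵀPA = [33.0000 7.5000; -17.5000 -4.2500]
K = S⁻¹·BᵀPA = [-0.1051 -0.1215; -1.0227 -0.4325]
A−BK = [4.1960 1.8516; 2.2699 0.9996]
AᵀP(A−BK) = [5.5713 2.4418; 2.4418 1.0734]
P' = Q + AᵀP(A−BK) = [8.0713 0.1918; 0.1918 3.3234]
tr(P') = 11.3947


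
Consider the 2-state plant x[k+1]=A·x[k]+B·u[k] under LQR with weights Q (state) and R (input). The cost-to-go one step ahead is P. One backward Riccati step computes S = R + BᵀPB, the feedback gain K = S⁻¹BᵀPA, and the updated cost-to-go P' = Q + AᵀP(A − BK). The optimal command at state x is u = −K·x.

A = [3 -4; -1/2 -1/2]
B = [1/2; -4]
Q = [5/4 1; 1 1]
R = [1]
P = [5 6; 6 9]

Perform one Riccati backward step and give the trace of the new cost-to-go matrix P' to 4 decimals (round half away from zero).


BᵀP = [-21.5000 -33.0000]
S = R + BᵀPB = [1] + [121.2500] = [122.2500]
BᵀPA = [-48.0000 102.5000]
K = S⁻¹·BᵀPA = [-0.3926 0.8384]
A−BK = [3.1963 -4.4192; -2.0706 2.8538]
AᵀP(A−BK) = [10.4034 -14.5046; -14.5046 20.3093]
P' = Q + AᵀP(A−BK) = [11.6534 -13.5046; -13.5046 21.3093]
tr(P') = 32.9627

32.9627


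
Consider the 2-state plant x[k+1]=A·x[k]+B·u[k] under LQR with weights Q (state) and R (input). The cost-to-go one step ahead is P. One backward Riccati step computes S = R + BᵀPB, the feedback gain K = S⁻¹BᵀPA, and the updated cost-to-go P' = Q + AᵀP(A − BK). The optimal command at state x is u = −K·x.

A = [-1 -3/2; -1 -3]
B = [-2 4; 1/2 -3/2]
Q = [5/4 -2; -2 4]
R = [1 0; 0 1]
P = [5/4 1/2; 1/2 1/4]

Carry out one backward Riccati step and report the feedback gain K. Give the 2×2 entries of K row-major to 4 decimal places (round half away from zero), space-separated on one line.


BᵀP = [-2.2500 -0.8750; 4.2500 1.6250]
S = R + BᵀPB = [1 0; 0 1] + [4.0625 -7.6875; -7.6875 14.5625] = [5.0625 -7.6875; -7.6875 15.5625]
BᵀPA = [3.1250 6.0000; -5.8750 -11.2500]
K = S⁻¹·BᵀPA = [0.1762 0.3500; -0.2905 -0.5500]
A−BK = [0.5143 1.4000; -1.5238 -4.0000]
AᵀP(A−BK) = [0.2429 0.5500; 0.5500 1.2750]
P' = Q + AᵀP(A−BK) = [1.4929 -1.4500; -1.4500 5.2750]
tr(P') = 6.7679

0.1762 0.3500 -0.2905 -0.5500


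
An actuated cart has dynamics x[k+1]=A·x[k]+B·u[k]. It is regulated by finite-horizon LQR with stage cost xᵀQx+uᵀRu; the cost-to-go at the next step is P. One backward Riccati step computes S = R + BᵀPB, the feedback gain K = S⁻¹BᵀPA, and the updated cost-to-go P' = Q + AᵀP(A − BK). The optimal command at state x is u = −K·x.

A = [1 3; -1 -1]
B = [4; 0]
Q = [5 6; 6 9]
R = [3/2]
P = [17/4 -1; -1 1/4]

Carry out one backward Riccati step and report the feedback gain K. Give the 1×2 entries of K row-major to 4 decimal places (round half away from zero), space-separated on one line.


0.3022 0.7914

BᵀP = [17.0000 -4.0000]
S = R + BᵀPB = [3/2] + [68.0000] = [69.5000]
BᵀPA = [21.0000 55.0000]
K = S⁻¹·BᵀPA = [0.3022 0.7914]
A−BK = [-0.2086 -0.1655; -1.0000 -1.0000]
AᵀP(A−BK) = [0.1547 0.3813; 0.3813 0.9748]
P' = Q + AᵀP(A−BK) = [5.1547 6.3813; 6.3813 9.9748]
tr(P') = 15.1295


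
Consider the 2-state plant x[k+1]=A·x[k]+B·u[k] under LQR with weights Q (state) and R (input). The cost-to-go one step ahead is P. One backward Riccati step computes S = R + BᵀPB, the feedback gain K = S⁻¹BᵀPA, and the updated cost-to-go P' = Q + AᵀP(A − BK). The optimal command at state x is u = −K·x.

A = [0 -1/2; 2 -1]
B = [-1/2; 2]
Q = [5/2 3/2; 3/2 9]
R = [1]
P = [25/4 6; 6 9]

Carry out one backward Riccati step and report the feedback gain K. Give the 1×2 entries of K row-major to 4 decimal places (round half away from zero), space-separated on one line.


BᵀP = [8.8750 15.0000]
S = R + BᵀPB = [1] + [25.5625] = [26.5625]
BᵀPA = [30.0000 -19.4375]
K = S⁻¹·BᵀPA = [1.1294 -0.7318]
A−BK = [0.5647 -0.8659; -0.2588 0.4635]
AᵀP(A−BK) = [2.1176 -2.0471; -2.0471 2.3388]
P' = Q + AᵀP(A−BK) = [4.6176 -0.5471; -0.5471 11.3388]
tr(P') = 15.9565

1.1294 -0.7318
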